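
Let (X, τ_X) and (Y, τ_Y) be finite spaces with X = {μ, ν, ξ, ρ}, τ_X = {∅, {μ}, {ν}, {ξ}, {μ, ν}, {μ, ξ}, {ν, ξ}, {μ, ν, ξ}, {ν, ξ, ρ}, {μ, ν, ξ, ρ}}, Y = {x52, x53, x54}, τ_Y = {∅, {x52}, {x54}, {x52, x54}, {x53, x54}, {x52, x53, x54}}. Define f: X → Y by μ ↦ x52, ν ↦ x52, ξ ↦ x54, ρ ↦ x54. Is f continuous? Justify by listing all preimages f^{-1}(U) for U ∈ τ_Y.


f is NOT continuous.

Compute f^{-1}(U) for each U ∈ τ_Y:
  U = ∅: f^{-1}(U) = ∅ ∈ τ_X ✓.
  U = {x52}: f^{-1}(U) = {μ, ν} ∈ τ_X ✓.
  U = {x54}: f^{-1}(U) = {ξ, ρ} ∉ τ_X ✗.
  U = {x52, x54}: f^{-1}(U) = {μ, ν, ξ, ρ} ∈ τ_X ✓.
  U = {x53, x54}: f^{-1}(U) = {ξ, ρ} ∉ τ_X ✗.
  U = {x52, x53, x54}: f^{-1}(U) = {μ, ν, ξ, ρ} ∈ τ_X ✓.
Found U = {x54} with f^{-1}(U) = {ξ, ρ} not in τ_X. Therefore f is NOT continuous.


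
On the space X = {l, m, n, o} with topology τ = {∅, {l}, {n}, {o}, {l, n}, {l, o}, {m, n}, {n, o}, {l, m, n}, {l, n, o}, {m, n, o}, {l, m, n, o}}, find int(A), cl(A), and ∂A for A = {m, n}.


int(A) = {m, n}, cl(A) = {m, n}, ∂A = ∅.

Closed sets in (X, τ) are complements of opens:
  closed(X, τ) = {∅, {l}, {m}, {o}, {l, m}, {l, o}, {m, n}, {m, o}, {l, m, n}, {l, m, o}, {m, n, o}, {l, m, n, o}}.
int(A) = ⋃ {U ∈ τ : U ⊆ A}. Opens contained in A: ∅, {n}, {m, n}.
Taking the union of these: int(A) = {m, n}.
cl(A) = ⋂ {C closed : A ⊆ C}. Closed sets containing A: {m, n}, {l, m, n}, {m, n, o}, {l, m, n, o}.
Intersecting these: cl(A) = {m, n}.
∂A = cl(A) ∖ int(A) = {m, n} ∖ {m, n} = ∅.


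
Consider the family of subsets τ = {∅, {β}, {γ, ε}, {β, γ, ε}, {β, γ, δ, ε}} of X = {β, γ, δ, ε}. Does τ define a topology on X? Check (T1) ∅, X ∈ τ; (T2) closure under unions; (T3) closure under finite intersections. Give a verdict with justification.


τ IS a topology on X.

Axiom (T1): ∅ ∈ τ? Yes; X ∈ τ? Yes.
Axiom (T2/T3): check pairwise unions and intersections of members of τ.
All pairwise intersections and unions checked — each lies in τ. Therefore τ satisfies (T1), (T2), (T3): it IS a topology on X.


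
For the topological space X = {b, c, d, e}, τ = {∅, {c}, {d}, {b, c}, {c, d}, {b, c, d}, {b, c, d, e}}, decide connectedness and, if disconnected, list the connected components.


(X, τ) is connected.

Find clopen sets (U ∈ τ with X ∖ U ∈ τ):
  U = ∅, X ∖ U = {b, c, d, e} — both open, so U is clopen.
  U = {b, c, d, e}, X ∖ U = ∅ — both open, so U is clopen.
Only trivial clopens (∅ and X) exist, so (X, τ) is connected.
Compute connected components by grouping points that agree on all clopens:
  component: {b, c, d, e}


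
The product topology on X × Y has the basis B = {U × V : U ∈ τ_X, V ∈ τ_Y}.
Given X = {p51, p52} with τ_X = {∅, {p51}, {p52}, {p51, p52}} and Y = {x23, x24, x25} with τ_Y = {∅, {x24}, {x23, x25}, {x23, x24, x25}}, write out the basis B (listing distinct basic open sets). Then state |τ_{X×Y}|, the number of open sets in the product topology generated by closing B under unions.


Basis B = {∅ × ∅, {p51} × {x24}, {p52} × {x24}, {p51} × {x23, x25}, {p51, p52} × {x24}, {p52} × {x23, x25}, {p51} × {x23, x24, x25}, {p52} × {x23, x24, x25}, {p51, p52} × {x23, x25}, {p51, p52} × {x23, x24, x25}}; |τ_{X×Y}| = 16.

Enumerate products U × V with U ∈ τ_X, V ∈ τ_Y (deduplicated):
  ∅ × ∅ = {} (∅)
  {p51} × {x24} = {(p51,x24)}
  {p52} × {x24} = {(p52,x24)}
  {p51} × {x23, x25} = {(p51,x23), (p51,x25)}
  {p51, p52} × {x24} = {(p51,x24), (p52,x24)}
  {p52} × {x23, x25} = {(p52,x23), (p52,x25)}
  {p51} × {x23, x24, x25} = {(p51,x23), (p51,x24), (p51,x25)}
  {p52} × {x23, x24, x25} = {(p52,x23), (p52,x24), (p52,x25)}
  {p51, p52} × {x23, x25} = {(p51,x23), (p51,x25), (p52,x23), (p52,x25)}
  {p51, p52} × {x23, x24, x25} = {(p51,x23), (p51,x24), (p51,x25), (p52,x23), (p52,x24), (p52,x25)}
These 10 distinct sets form the basis B.
Close under arbitrary unions to get τ_{X×Y}; counting gives |τ_{X×Y}| = 16.


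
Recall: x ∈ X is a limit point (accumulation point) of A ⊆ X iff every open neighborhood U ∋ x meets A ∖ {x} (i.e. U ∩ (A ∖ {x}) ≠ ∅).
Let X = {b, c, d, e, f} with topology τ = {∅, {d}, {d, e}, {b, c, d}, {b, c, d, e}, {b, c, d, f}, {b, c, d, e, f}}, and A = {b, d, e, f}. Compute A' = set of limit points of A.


A' = {b, c, e, f}

For each x ∈ X, list the open sets U ∈ τ with x ∈ U, then check whether U ∩ (A ∖ {x}) ≠ ∅ for every such U.
  x = b: opens ∋ x are {b, c, d}, {b, c, d, e}, {b, c, d, f}, {b, c, d, e, f}; each meets A ∖ {b}, so x IS a limit point.
  x = c: opens ∋ x are {b, c, d}, {b, c, d, e}, {b, c, d, f}, {b, c, d, e, f}; each meets A ∖ {c}, so x IS a limit point.
  x = d: open {d} ∋ x has {d} ∩ (A ∖ {d}) = ∅, so x is NOT a limit point.
  x = e: opens ∋ x are {d, e}, {b, c, d, e}, {b, c, d, e, f}; each meets A ∖ {e}, so x IS a limit point.
  x = f: opens ∋ x are {b, c, d, f}, {b, c, d, e, f}; each meets A ∖ {f}, so x IS a limit point.
Collecting: A' = {b, c, e, f}.


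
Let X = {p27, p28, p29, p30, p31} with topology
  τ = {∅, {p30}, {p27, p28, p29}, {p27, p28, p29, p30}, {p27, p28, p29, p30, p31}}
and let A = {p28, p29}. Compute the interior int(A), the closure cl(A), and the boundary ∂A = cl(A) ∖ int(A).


int(A) = ∅, cl(A) = {p27, p28, p29, p31}, ∂A = {p27, p28, p29, p31}.

Closed sets in (X, τ) are complements of opens:
  closed(X, τ) = {∅, {p31}, {p30, p31}, {p27, p28, p29, p31}, {p27, p28, p29, p30, p31}}.
int(A) = ⋃ {U ∈ τ : U ⊆ A}. Opens contained in A: ∅.
Taking the union of these: int(A) = ∅.
cl(A) = ⋂ {C closed : A ⊆ C}. Closed sets containing A: {p27, p28, p29, p31}, {p27, p28, p29, p30, p31}.
Intersecting these: cl(A) = {p27, p28, p29, p31}.
∂A = cl(A) ∖ int(A) = {p27, p28, p29, p31} ∖ ∅ = {p27, p28, p29, p31}.


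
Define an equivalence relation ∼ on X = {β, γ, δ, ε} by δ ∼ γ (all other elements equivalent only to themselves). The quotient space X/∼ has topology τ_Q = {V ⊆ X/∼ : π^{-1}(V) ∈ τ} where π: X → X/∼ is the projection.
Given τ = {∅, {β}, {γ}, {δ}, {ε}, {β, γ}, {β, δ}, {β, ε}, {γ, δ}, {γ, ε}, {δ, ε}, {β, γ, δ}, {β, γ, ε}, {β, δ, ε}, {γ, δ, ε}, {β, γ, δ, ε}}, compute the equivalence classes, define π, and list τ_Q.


X/∼ = {[β], [γ=δ], [ε]}; |τ_Q| = 8.

Equivalence classes: [β], [γ=δ], [ε].
Quotient map π: X → X/∼ sends β ↦ [β], γ ↦ [γ=δ], δ ↦ [γ=δ], ε ↦ [ε].
For each subset V ⊆ X/∼, compute π^{-1}(V) ⊆ X and check whether π^{-1}(V) ∈ τ. V is open in τ_Q iff π^{-1}(V) ∈ τ.
  V = {}: π^{-1}(V) = ∅ ∈ τ ✓.
  V = {[β]}: π^{-1}(V) = {β} ∈ τ ✓.
  V = {[γ=δ]}: π^{-1}(V) = {γ, δ} ∈ τ ✓.
  V = {[β], [γ=δ]}: π^{-1}(V) = {β, γ, δ} ∈ τ ✓.
  V = {[ε]}: π^{-1}(V) = {ε} ∈ τ ✓.
  V = {[β], [ε]}: π^{-1}(V) = {β, ε} ∈ τ ✓.
  V = {[γ=δ], [ε]}: π^{-1}(V) = {γ, δ, ε} ∈ τ ✓.
  V = {[β], [γ=δ], [ε]}: π^{-1}(V) = {β, γ, δ, ε} ∈ τ ✓.
Open sets in the quotient: τ_Q = {{}, {[β]}, {[γ=δ]}, {[β], [γ=δ]}, {[ε]}, {[β], [ε]}, {[γ=δ], [ε]}, {[β], [γ=δ], [ε]}} (8 elements).


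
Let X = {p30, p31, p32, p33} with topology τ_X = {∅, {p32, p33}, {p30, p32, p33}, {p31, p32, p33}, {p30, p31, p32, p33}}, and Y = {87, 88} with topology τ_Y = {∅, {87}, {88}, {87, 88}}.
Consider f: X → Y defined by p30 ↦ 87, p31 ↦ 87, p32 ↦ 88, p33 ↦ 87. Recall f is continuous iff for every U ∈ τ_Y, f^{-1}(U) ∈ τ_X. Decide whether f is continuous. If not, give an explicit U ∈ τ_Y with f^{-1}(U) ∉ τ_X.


f is NOT continuous.

Compute f^{-1}(U) for each U ∈ τ_Y:
  U = ∅: f^{-1}(U) = ∅ ∈ τ_X ✓.
  U = {87}: f^{-1}(U) = {p30, p31, p33} ∉ τ_X ✗.
  U = {88}: f^{-1}(U) = {p32} ∉ τ_X ✗.
  U = {87, 88}: f^{-1}(U) = {p30, p31, p32, p33} ∈ τ_X ✓.
Found U = {87} with f^{-1}(U) = {p30, p31, p33} not in τ_X. Therefore f is NOT continuous.


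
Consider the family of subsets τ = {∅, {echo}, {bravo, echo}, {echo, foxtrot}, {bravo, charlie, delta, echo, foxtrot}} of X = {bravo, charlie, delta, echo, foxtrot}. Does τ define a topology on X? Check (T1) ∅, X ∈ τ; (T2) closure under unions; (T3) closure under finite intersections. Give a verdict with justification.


τ is NOT a topology on X.

Axiom (T1): ∅ ∈ τ? Yes; X ∈ τ? Yes.
Axiom (T2/T3): check pairwise unions and intersections of members of τ.
Counterexample for (T2): {bravo, echo} ∪ {echo, foxtrot} = {bravo, echo, foxtrot} ∉ τ. Therefore τ is NOT a topology.


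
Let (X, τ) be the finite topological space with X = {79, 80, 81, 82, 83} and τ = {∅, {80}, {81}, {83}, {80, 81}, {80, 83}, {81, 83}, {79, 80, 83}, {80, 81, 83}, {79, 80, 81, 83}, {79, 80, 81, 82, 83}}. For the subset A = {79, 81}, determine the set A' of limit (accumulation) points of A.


A' = {82}

For each x ∈ X, list the open sets U ∈ τ with x ∈ U, then check whether U ∩ (A ∖ {x}) ≠ ∅ for every such U.
  x = 79: open {79, 80, 83} ∋ x has {79, 80, 83} ∩ (A ∖ {79}) = ∅, so x is NOT a limit point.
  x = 80: open {80} ∋ x has {80} ∩ (A ∖ {80}) = ∅, so x is NOT a limit point.
  x = 81: open {81} ∋ x has {81} ∩ (A ∖ {81}) = ∅, so x is NOT a limit point.
  x = 82: opens ∋ x are {79, 80, 81, 82, 83}; each meets A ∖ {82}, so x IS a limit point.
  x = 83: open {83} ∋ x has {83} ∩ (A ∖ {83}) = ∅, so x is NOT a limit point.
Collecting: A' = {82}.


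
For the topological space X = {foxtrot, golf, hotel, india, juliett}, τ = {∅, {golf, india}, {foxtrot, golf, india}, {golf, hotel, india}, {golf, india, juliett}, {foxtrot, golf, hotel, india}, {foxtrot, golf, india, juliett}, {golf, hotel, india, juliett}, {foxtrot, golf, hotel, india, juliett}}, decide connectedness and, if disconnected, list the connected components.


(X, τ) is connected.

Find clopen sets (U ∈ τ with X ∖ U ∈ τ):
  U = ∅, X ∖ U = {foxtrot, golf, hotel, india, juliett} — both open, so U is clopen.
  U = {foxtrot, golf, hotel, india, juliett}, X ∖ U = ∅ — both open, so U is clopen.
Only trivial clopens (∅ and X) exist, so (X, τ) is connected.
Compute connected components by grouping points that agree on all clopens:
  component: {foxtrot, golf, hotel, india, juliett}


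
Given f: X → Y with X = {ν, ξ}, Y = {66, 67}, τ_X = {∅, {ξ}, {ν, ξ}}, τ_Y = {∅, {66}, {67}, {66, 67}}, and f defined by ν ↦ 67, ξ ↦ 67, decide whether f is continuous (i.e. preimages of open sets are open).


f IS continuous.

Compute f^{-1}(U) for each U ∈ τ_Y:
  U = ∅: f^{-1}(U) = ∅ ∈ τ_X ✓.
  U = {66}: f^{-1}(U) = ∅ ∈ τ_X ✓.
  U = {67}: f^{-1}(U) = {ν, ξ} ∈ τ_X ✓.
  U = {66, 67}: f^{-1}(U) = {ν, ξ} ∈ τ_X ✓.
Every preimage lies in τ_X, so f IS continuous.


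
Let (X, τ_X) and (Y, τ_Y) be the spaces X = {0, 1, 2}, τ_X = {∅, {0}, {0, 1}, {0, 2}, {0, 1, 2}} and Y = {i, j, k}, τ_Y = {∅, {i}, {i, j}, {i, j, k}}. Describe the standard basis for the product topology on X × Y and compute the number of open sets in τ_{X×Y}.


Basis B = {∅ × ∅, {0} × {i}, {0} × {i, j}, {0, 1} × {i}, {0, 2} × {i}, {0} × {i, j, k}, {0, 1, 2} × {i}, {0, 1} × {i, j}, {0, 2} × {i, j}, {0, 1} × {i, j, k}, {0, 2} × {i, j, k}, {0, 1, 2} × {i, j}, {0, 1, 2} × {i, j, k}}; |τ_{X×Y}| = 30.

Enumerate products U × V with U ∈ τ_X, V ∈ τ_Y (deduplicated):
  ∅ × ∅ = {} (∅)
  {0} × {i} = {(0,i)}
  {0} × {i, j} = {(0,i), (0,j)}
  {0, 1} × {i} = {(0,i), (1,i)}
  {0, 2} × {i} = {(0,i), (2,i)}
  {0} × {i, j, k} = {(0,i), (0,j), (0,k)}
  {0, 1, 2} × {i} = {(0,i), (1,i), (2,i)}
  {0, 1} × {i, j} = {(0,i), (0,j), (1,i), (1,j)}
  {0, 2} × {i, j} = {(0,i), (0,j), (2,i), (2,j)}
  {0, 1} × {i, j, k} = {(0,i), (0,j), (0,k), (1,i), (1,j), (1,k)}
  {0, 2} × {i, j, k} = {(0,i), (0,j), (0,k), (2,i), (2,j), (2,k)}
  {0, 1, 2} × {i, j} = {(0,i), (0,j), (1,i), (1,j), (2,i), (2,j)}
  {0, 1, 2} × {i, j, k} = {(0,i), (0,j), (0,k), (1,i), (1,j), (1,k), (2,i), (2,j), (2,k)}
These 13 distinct sets form the basis B.
Close under arbitrary unions to get τ_{X×Y}; counting gives |τ_{X×Y}| = 30.


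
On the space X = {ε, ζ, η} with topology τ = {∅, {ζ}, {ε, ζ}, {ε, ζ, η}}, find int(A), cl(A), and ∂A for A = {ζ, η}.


int(A) = {ζ}, cl(A) = {ε, ζ, η}, ∂A = {ε, η}.

Closed sets in (X, τ) are complements of opens:
  closed(X, τ) = {∅, {η}, {ε, η}, {ε, ζ, η}}.
int(A) = ⋃ {U ∈ τ : U ⊆ A}. Opens contained in A: ∅, {ζ}.
Taking the union of these: int(A) = {ζ}.
cl(A) = ⋂ {C closed : A ⊆ C}. Closed sets containing A: {ε, ζ, η}.
Intersecting these: cl(A) = {ε, ζ, η}.
∂A = cl(A) ∖ int(A) = {ε, ζ, η} ∖ {ζ} = {ε, η}.


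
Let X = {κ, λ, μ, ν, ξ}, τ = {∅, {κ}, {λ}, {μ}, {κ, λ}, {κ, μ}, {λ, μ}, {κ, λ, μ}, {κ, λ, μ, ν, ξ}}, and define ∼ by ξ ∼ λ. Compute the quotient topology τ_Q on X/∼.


X/∼ = {[κ], [λ=ξ], [μ], [ν]}; |τ_Q| = 5.

Equivalence classes: [κ], [λ=ξ], [μ], [ν].
Quotient map π: X → X/∼ sends κ ↦ [κ], λ ↦ [λ=ξ], μ ↦ [μ], ν ↦ [ν], ξ ↦ [λ=ξ].
For each subset V ⊆ X/∼, compute π^{-1}(V) ⊆ X and check whether π^{-1}(V) ∈ τ. V is open in τ_Q iff π^{-1}(V) ∈ τ.
  V = {}: π^{-1}(V) = ∅ ∈ τ ✓.
  V = {[κ]}: π^{-1}(V) = {κ} ∈ τ ✓.
  V = {[λ=ξ]}: π^{-1}(V) = {λ, ξ} ∉ τ ✗.
  V = {[κ], [λ=ξ]}: π^{-1}(V) = {κ, λ, ξ} ∉ τ ✗.
  V = {[μ]}: π^{-1}(V) = {μ} ∈ τ ✓.
  V = {[κ], [μ]}: π^{-1}(V) = {κ, μ} ∈ τ ✓.
  V = {[λ=ξ], [μ]}: π^{-1}(V) = {λ, μ, ξ} ∉ τ ✗.
  V = {[κ], [λ=ξ], [μ]}: π^{-1}(V) = {κ, λ, μ, ξ} ∉ τ ✗.
  V = {[ν]}: π^{-1}(V) = {ν} ∉ τ ✗.
  V = {[κ], [ν]}: π^{-1}(V) = {κ, ν} ∉ τ ✗.
  V = {[λ=ξ], [ν]}: π^{-1}(V) = {λ, ν, ξ} ∉ τ ✗.
  V = {[κ], [λ=ξ], [ν]}: π^{-1}(V) = {κ, λ, ν, ξ} ∉ τ ✗.
  V = {[μ], [ν]}: π^{-1}(V) = {μ, ν} ∉ τ ✗.
  V = {[κ], [μ], [ν]}: π^{-1}(V) = {κ, μ, ν} ∉ τ ✗.
  V = {[λ=ξ], [μ], [ν]}: π^{-1}(V) = {λ, μ, ν, ξ} ∉ τ ✗.
  V = {[κ], [λ=ξ], [μ], [ν]}: π^{-1}(V) = {κ, λ, μ, ν, ξ} ∈ τ ✓.
Open sets in the quotient: τ_Q = {{}, {[κ]}, {[μ]}, {[κ], [μ]}, {[κ], [λ=ξ], [μ], [ν]}} (5 elements).


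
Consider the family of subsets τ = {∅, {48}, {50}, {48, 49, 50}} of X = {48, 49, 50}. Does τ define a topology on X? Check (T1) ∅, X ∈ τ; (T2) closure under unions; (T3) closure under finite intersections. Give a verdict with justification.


τ is NOT a topology on X.

Axiom (T1): ∅ ∈ τ? Yes; X ∈ τ? Yes.
Axiom (T2/T3): check pairwise unions and intersections of members of τ.
Counterexample for (T2): {48} ∪ {50} = {48, 50} ∉ τ. Therefore τ is NOT a topology.


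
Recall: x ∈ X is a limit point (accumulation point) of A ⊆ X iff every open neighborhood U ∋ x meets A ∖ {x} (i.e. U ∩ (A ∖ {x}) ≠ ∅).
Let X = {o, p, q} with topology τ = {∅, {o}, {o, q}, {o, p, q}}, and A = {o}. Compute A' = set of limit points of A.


A' = {p, q}

For each x ∈ X, list the open sets U ∈ τ with x ∈ U, then check whether U ∩ (A ∖ {x}) ≠ ∅ for every such U.
  x = o: open {o} ∋ x has {o} ∩ (A ∖ {o}) = ∅, so x is NOT a limit point.
  x = p: opens ∋ x are {o, p, q}; each meets A ∖ {p}, so x IS a limit point.
  x = q: opens ∋ x are {o, q}, {o, p, q}; each meets A ∖ {q}, so x IS a limit point.
Collecting: A' = {p, q}.


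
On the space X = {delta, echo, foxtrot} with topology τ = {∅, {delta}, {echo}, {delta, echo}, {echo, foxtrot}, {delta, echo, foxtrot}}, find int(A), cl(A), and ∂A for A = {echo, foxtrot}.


int(A) = {echo, foxtrot}, cl(A) = {echo, foxtrot}, ∂A = ∅.

Closed sets in (X, τ) are complements of opens:
  closed(X, τ) = {∅, {delta}, {foxtrot}, {delta, foxtrot}, {echo, foxtrot}, {delta, echo, foxtrot}}.
int(A) = ⋃ {U ∈ τ : U ⊆ A}. Opens contained in A: ∅, {echo}, {echo, foxtrot}.
Taking the union of these: int(A) = {echo, foxtrot}.
cl(A) = ⋂ {C closed : A ⊆ C}. Closed sets containing A: {echo, foxtrot}, {delta, echo, foxtrot}.
Intersecting these: cl(A) = {echo, foxtrot}.
∂A = cl(A) ∖ int(A) = {echo, foxtrot} ∖ {echo, foxtrot} = ∅.


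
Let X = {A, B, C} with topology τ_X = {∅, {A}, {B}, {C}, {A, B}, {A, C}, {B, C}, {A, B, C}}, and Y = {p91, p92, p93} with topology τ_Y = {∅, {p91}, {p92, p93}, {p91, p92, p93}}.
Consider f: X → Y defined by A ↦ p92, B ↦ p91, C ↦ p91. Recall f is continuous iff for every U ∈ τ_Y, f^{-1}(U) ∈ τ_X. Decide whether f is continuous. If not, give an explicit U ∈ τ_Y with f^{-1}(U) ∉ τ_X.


f IS continuous.

Compute f^{-1}(U) for each U ∈ τ_Y:
  U = ∅: f^{-1}(U) = ∅ ∈ τ_X ✓.
  U = {p91}: f^{-1}(U) = {B, C} ∈ τ_X ✓.
  U = {p92, p93}: f^{-1}(U) = {A} ∈ τ_X ✓.
  U = {p91, p92, p93}: f^{-1}(U) = {A, B, C} ∈ τ_X ✓.
Every preimage lies in τ_X, so f IS continuous.


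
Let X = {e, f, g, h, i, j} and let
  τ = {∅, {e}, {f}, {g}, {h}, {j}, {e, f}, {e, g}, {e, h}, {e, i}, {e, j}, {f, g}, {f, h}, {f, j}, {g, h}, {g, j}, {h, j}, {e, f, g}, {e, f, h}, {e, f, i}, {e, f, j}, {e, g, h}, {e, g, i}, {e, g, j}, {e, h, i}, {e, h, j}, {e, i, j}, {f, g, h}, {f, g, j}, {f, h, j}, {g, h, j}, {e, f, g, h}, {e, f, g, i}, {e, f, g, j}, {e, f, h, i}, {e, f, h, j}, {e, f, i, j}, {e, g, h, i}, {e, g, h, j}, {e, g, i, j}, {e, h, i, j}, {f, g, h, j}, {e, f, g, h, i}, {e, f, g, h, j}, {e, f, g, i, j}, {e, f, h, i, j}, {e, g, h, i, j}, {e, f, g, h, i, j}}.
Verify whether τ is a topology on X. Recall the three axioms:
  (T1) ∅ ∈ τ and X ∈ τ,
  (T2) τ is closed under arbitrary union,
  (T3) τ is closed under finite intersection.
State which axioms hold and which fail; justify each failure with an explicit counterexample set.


τ IS a topology on X.

Axiom (T1): ∅ ∈ τ? Yes; X ∈ τ? Yes.
Axiom (T2/T3): check pairwise unions and intersections of members of τ.
All pairwise intersections and unions checked — each lies in τ. Therefore τ satisfies (T1), (T2), (T3): it IS a topology on X.


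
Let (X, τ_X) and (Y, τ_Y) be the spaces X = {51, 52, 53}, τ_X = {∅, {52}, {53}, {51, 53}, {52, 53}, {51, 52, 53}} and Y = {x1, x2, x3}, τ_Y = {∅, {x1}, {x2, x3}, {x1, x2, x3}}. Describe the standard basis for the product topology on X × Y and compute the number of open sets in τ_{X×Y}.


Basis B = {∅ × ∅, {52} × {x1}, {53} × {x1}, {51, 53} × {x1}, {52, 53} × {x1}, {52} × {x2, x3}, {53} × {x2, x3}, {51, 52, 53} × {x1}, {52} × {x1, x2, x3}, {53} × {x1, x2, x3}, {51, 53} × {x2, x3}, {52, 53} × {x2, x3}, {51, 53} × {x1, x2, x3}, {51, 52, 53} × {x2, x3}, {52, 53} × {x1, x2, x3}, {51, 52, 53} × {x1, x2, x3}}; |τ_{X×Y}| = 36.

Enumerate products U × V with U ∈ τ_X, V ∈ τ_Y (deduplicated):
  ∅ × ∅ = {} (∅)
  {52} × {x1} = {(52,x1)}
  {53} × {x1} = {(53,x1)}
  {51, 53} × {x1} = {(51,x1), (53,x1)}
  {52, 53} × {x1} = {(52,x1), (53,x1)}
  {52} × {x2, x3} = {(52,x2), (52,x3)}
  {53} × {x2, x3} = {(53,x2), (53,x3)}
  {51, 52, 53} × {x1} = {(51,x1), (52,x1), (53,x1)}
  {52} × {x1, x2, x3} = {(52,x1), (52,x2), (52,x3)}
  {53} × {x1, x2, x3} = {(53,x1), (53,x2), (53,x3)}
  {51, 53} × {x2, x3} = {(51,x2), (51,x3), (53,x2), (53,x3)}
  {52, 53} × {x2, x3} = {(52,x2), (52,x3), (53,x2), (53,x3)}
  {51, 53} × {x1, x2, x3} = {(51,x1), (51,x2), (51,x3), (53,x1), (53,x2), (53,x3)}
  {51, 52, 53} × {x2, x3} = {(51,x2), (51,x3), (52,x2), (52,x3), (53,x2), (53,x3)}
  {52, 53} × {x1, x2, x3} = {(52,x1), (52,x2), (52,x3), (53,x1), (53,x2), (53,x3)}
  {51, 52, 53} × {x1, x2, x3} = {(51,x1), (51,x2), (51,x3), (52,x1), (52,x2), (52,x3), (53,x1), (53,x2), (53,x3)}
These 16 distinct sets form the basis B.
Close under arbitrary unions to get τ_{X×Y}; counting gives |τ_{X×Y}| = 36.


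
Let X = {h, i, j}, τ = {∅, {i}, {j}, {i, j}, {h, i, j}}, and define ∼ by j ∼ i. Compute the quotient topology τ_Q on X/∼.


X/∼ = {[h], [i=j]}; |τ_Q| = 3.

Equivalence classes: [h], [i=j].
Quotient map π: X → X/∼ sends h ↦ [h], i ↦ [i=j], j ↦ [i=j].
For each subset V ⊆ X/∼, compute π^{-1}(V) ⊆ X and check whether π^{-1}(V) ∈ τ. V is open in τ_Q iff π^{-1}(V) ∈ τ.
  V = {}: π^{-1}(V) = ∅ ∈ τ ✓.
  V = {[h]}: π^{-1}(V) = {h} ∉ τ ✗.
  V = {[i=j]}: π^{-1}(V) = {i, j} ∈ τ ✓.
  V = {[h], [i=j]}: π^{-1}(V) = {h, i, j} ∈ τ ✓.
Open sets in the quotient: τ_Q = {{}, {[i=j]}, {[h], [i=j]}} (3 elements).


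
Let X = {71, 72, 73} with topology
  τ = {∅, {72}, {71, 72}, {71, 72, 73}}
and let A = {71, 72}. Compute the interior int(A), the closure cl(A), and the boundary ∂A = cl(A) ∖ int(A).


int(A) = {71, 72}, cl(A) = {71, 72, 73}, ∂A = {73}.

Closed sets in (X, τ) are complements of opens:
  closed(X, τ) = {∅, {73}, {71, 73}, {71, 72, 73}}.
int(A) = ⋃ {U ∈ τ : U ⊆ A}. Opens contained in A: ∅, {72}, {71, 72}.
Taking the union of these: int(A) = {71, 72}.
cl(A) = ⋂ {C closed : A ⊆ C}. Closed sets containing A: {71, 72, 73}.
Intersecting these: cl(A) = {71, 72, 73}.
∂A = cl(A) ∖ int(A) = {71, 72, 73} ∖ {71, 72} = {73}.


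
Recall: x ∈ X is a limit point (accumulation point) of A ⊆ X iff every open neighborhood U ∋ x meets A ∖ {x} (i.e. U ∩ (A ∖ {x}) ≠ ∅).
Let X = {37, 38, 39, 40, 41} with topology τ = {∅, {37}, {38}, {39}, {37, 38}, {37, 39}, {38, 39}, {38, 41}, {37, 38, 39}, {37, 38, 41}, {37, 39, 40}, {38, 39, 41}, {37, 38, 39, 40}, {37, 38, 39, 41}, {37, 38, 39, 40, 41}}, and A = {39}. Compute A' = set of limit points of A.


A' = {40}

For each x ∈ X, list the open sets U ∈ τ with x ∈ U, then check whether U ∩ (A ∖ {x}) ≠ ∅ for every such U.
  x = 37: open {37} ∋ x has {37} ∩ (A ∖ {37}) = ∅, so x is NOT a limit point.
  x = 38: open {38} ∋ x has {38} ∩ (A ∖ {38}) = ∅, so x is NOT a limit point.
  x = 39: open {39} ∋ x has {39} ∩ (A ∖ {39}) = ∅, so x is NOT a limit point.
  x = 40: opens ∋ x are {37, 39, 40}, {37, 38, 39, 40}, {37, 38, 39, 40, 41}; each meets A ∖ {40}, so x IS a limit point.
  x = 41: open {38, 41} ∋ x has {38, 41} ∩ (A ∖ {41}) = ∅, so x is NOT a limit point.
Collecting: A' = {40}.


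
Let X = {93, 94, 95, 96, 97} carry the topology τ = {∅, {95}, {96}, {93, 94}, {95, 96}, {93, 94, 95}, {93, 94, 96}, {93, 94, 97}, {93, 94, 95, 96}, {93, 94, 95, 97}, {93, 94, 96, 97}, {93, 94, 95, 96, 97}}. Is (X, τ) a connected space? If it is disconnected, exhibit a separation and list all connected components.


(X, τ) is disconnected; components = [{95}, {96}, {93, 94, 97}].

Find clopen sets (U ∈ τ with X ∖ U ∈ τ):
  U = ∅, X ∖ U = {93, 94, 95, 96, 97} — both open, so U is clopen.
  U = {95}, X ∖ U = {93, 94, 96, 97} — both open, so U is clopen.
  U = {96}, X ∖ U = {93, 94, 95, 97} — both open, so U is clopen.
  U = {95, 96}, X ∖ U = {93, 94, 97} — both open, so U is clopen.
  U = {93, 94, 97}, X ∖ U = {95, 96} — both open, so U is clopen.
  U = {93, 94, 95, 97}, X ∖ U = {96} — both open, so U is clopen.
  U = {93, 94, 96, 97}, X ∖ U = {95} — both open, so U is clopen.
  U = {93, 94, 95, 96, 97}, X ∖ U = ∅ — both open, so U is clopen.
Nontrivial clopen(s) exist: e.g. {93, 94, 95, 97}. So (X, τ) is disconnected.
Compute connected components by grouping points that agree on all clopens:
  component: {95}
  component: {96}
  component: {93, 94, 97}


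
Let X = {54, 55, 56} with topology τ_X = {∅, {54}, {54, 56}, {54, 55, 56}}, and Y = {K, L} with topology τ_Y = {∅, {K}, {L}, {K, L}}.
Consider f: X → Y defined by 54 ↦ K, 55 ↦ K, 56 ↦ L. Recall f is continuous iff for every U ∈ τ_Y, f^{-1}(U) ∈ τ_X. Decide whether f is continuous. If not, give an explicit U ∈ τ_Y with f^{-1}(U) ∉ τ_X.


f is NOT continuous.

Compute f^{-1}(U) for each U ∈ τ_Y:
  U = ∅: f^{-1}(U) = ∅ ∈ τ_X ✓.
  U = {K}: f^{-1}(U) = {54, 55} ∉ τ_X ✗.
  U = {L}: f^{-1}(U) = {56} ∉ τ_X ✗.
  U = {K, L}: f^{-1}(U) = {54, 55, 56} ∈ τ_X ✓.
Found U = {K} with f^{-1}(U) = {54, 55} not in τ_X. Therefore f is NOT continuous.


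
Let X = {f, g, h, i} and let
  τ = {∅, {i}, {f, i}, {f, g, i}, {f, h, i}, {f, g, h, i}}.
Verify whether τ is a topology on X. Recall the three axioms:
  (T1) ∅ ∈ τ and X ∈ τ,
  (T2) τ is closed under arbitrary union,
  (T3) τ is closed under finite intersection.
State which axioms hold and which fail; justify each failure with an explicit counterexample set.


τ IS a topology on X.

Axiom (T1): ∅ ∈ τ? Yes; X ∈ τ? Yes.
Axiom (T2/T3): check pairwise unions and intersections of members of τ.
All pairwise intersections and unions checked — each lies in τ. Therefore τ satisfies (T1), (T2), (T3): it IS a topology on X.


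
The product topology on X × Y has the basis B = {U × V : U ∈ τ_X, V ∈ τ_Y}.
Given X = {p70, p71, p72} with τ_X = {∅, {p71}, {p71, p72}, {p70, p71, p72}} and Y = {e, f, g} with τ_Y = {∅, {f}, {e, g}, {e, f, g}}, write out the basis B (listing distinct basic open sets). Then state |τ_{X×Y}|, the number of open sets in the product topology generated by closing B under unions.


Basis B = {∅ × ∅, {p71} × {f}, {p71} × {e, g}, {p71, p72} × {f}, {p70, p71, p72} × {f}, {p71} × {e, f, g}, {p71, p72} × {e, g}, {p70, p71, p72} × {e, g}, {p71, p72} × {e, f, g}, {p70, p71, p72} × {e, f, g}}; |τ_{X×Y}| = 16.

Enumerate products U × V with U ∈ τ_X, V ∈ τ_Y (deduplicated):
  ∅ × ∅ = {} (∅)
  {p71} × {f} = {(p71,f)}
  {p71} × {e, g} = {(p71,e), (p71,g)}
  {p71, p72} × {f} = {(p71,f), (p72,f)}
  {p70, p71, p72} × {f} = {(p70,f), (p71,f), (p72,f)}
  {p71} × {e, f, g} = {(p71,e), (p71,f), (p71,g)}
  {p71, p72} × {e, g} = {(p71,e), (p71,g), (p72,e), (p72,g)}
  {p70, p71, p72} × {e, g} = {(p70,e), (p70,g), (p71,e), (p71,g), (p72,e), (p72,g)}
  {p71, p72} × {e, f, g} = {(p71,e), (p71,f), (p71,g), (p72,e), (p72,f), (p72,g)}
  {p70, p71, p72} × {e, f, g} = {(p70,e), (p70,f), (p70,g), (p71,e), (p71,f), (p71,g), (p72,e), (p72,f), (p72,g)}
These 10 distinct sets form the basis B.
Close under arbitrary unions to get τ_{X×Y}; counting gives |τ_{X×Y}| = 16.


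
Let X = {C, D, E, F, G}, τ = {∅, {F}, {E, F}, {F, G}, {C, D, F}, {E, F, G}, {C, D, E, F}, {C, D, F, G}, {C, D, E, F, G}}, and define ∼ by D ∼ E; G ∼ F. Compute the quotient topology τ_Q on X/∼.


X/∼ = {[C], [D=E], [F=G]}; |τ_Q| = 3.

Equivalence classes: [C], [D=E], [F=G].
Quotient map π: X → X/∼ sends C ↦ [C], D ↦ [D=E], E ↦ [D=E], F ↦ [F=G], G ↦ [F=G].
For each subset V ⊆ X/∼, compute π^{-1}(V) ⊆ X and check whether π^{-1}(V) ∈ τ. V is open in τ_Q iff π^{-1}(V) ∈ τ.
  V = {}: π^{-1}(V) = ∅ ∈ τ ✓.
  V = {[C]}: π^{-1}(V) = {C} ∉ τ ✗.
  V = {[D=E]}: π^{-1}(V) = {D, E} ∉ τ ✗.
  V = {[C], [D=E]}: π^{-1}(V) = {C, D, E} ∉ τ ✗.
  V = {[F=G]}: π^{-1}(V) = {F, G} ∈ τ ✓.
  V = {[C], [F=G]}: π^{-1}(V) = {C, F, G} ∉ τ ✗.
  V = {[D=E], [F=G]}: π^{-1}(V) = {D, E, F, G} ∉ τ ✗.
  V = {[C], [D=E], [F=G]}: π^{-1}(V) = {C, D, E, F, G} ∈ τ ✓.
Open sets in the quotient: τ_Q = {{}, {[F=G]}, {[C], [D=E], [F=G]}} (3 elements).


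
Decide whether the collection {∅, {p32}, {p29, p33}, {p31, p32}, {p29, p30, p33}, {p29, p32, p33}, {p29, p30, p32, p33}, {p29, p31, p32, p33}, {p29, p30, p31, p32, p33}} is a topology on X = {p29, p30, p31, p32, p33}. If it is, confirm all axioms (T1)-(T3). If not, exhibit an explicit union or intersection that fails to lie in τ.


τ IS a topology on X.

Axiom (T1): ∅ ∈ τ? Yes; X ∈ τ? Yes.
Axiom (T2/T3): check pairwise unions and intersections of members of τ.
All pairwise intersections and unions checked — each lies in τ. Therefore τ satisfies (T1), (T2), (T3): it IS a topology on X.


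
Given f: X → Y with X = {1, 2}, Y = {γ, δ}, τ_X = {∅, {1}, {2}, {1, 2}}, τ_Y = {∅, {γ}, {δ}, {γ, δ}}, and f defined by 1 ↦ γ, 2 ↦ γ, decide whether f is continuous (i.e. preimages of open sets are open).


f IS continuous.

Compute f^{-1}(U) for each U ∈ τ_Y:
  U = ∅: f^{-1}(U) = ∅ ∈ τ_X ✓.
  U = {γ}: f^{-1}(U) = {1, 2} ∈ τ_X ✓.
  U = {δ}: f^{-1}(U) = ∅ ∈ τ_X ✓.
  U = {γ, δ}: f^{-1}(U) = {1, 2} ∈ τ_X ✓.
Every preimage lies in τ_X, so f IS continuous.


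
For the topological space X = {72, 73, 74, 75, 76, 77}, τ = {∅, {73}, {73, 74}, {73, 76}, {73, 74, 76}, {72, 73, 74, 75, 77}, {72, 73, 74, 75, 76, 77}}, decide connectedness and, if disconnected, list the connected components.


(X, τ) is connected.

Find clopen sets (U ∈ τ with X ∖ U ∈ τ):
  U = ∅, X ∖ U = {72, 73, 74, 75, 76, 77} — both open, so U is clopen.
  U = {72, 73, 74, 75, 76, 77}, X ∖ U = ∅ — both open, so U is clopen.
Only trivial clopens (∅ and X) exist, so (X, τ) is connected.
Compute connected components by grouping points that agree on all clopens:
  component: {72, 73, 74, 75, 76, 77}


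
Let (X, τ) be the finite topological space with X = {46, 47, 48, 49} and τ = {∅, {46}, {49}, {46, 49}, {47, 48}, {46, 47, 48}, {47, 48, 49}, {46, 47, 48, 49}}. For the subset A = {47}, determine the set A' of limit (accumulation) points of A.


A' = {48}

For each x ∈ X, list the open sets U ∈ τ with x ∈ U, then check whether U ∩ (A ∖ {x}) ≠ ∅ for every such U.
  x = 46: open {46} ∋ x has {46} ∩ (A ∖ {46}) = ∅, so x is NOT a limit point.
  x = 47: open {47, 48} ∋ x has {47, 48} ∩ (A ∖ {47}) = ∅, so x is NOT a limit point.
  x = 48: opens ∋ x are {47, 48}, {46, 47, 48}, {47, 48, 49}, {46, 47, 48, 49}; each meets A ∖ {48}, so x IS a limit point.
  x = 49: open {49} ∋ x has {49} ∩ (A ∖ {49}) = ∅, so x is NOT a limit point.
Collecting: A' = {48}.


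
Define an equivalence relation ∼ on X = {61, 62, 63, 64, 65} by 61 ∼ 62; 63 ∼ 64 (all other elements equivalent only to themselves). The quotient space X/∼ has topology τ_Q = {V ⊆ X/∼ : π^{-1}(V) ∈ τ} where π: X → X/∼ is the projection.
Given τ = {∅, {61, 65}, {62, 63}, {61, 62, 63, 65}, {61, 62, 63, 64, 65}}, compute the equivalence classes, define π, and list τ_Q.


X/∼ = {[61=62], [63=64], [65]}; |τ_Q| = 2.

Equivalence classes: [61=62], [63=64], [65].
Quotient map π: X → X/∼ sends 61 ↦ [61=62], 62 ↦ [61=62], 63 ↦ [63=64], 64 ↦ [63=64], 65 ↦ [65].
For each subset V ⊆ X/∼, compute π^{-1}(V) ⊆ X and check whether π^{-1}(V) ∈ τ. V is open in τ_Q iff π^{-1}(V) ∈ τ.
  V = {}: π^{-1}(V) = ∅ ∈ τ ✓.
  V = {[61=62]}: π^{-1}(V) = {61, 62} ∉ τ ✗.
  V = {[63=64]}: π^{-1}(V) = {63, 64} ∉ τ ✗.
  V = {[61=62], [63=64]}: π^{-1}(V) = {61, 62, 63, 64} ∉ τ ✗.
  V = {[65]}: π^{-1}(V) = {65} ∉ τ ✗.
  V = {[61=62], [65]}: π^{-1}(V) = {61, 62, 65} ∉ τ ✗.
  V = {[63=64], [65]}: π^{-1}(V) = {63, 64, 65} ∉ τ ✗.
  V = {[61=62], [63=64], [65]}: π^{-1}(V) = {61, 62, 63, 64, 65} ∈ τ ✓.
Open sets in the quotient: τ_Q = {{}, {[61=62], [63=64], [65]}} (2 elements).


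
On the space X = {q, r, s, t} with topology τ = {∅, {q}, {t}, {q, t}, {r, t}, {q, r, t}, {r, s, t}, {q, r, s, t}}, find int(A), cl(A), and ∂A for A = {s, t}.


int(A) = {t}, cl(A) = {r, s, t}, ∂A = {r, s}.

Closed sets in (X, τ) are complements of opens:
  closed(X, τ) = {∅, {q}, {s}, {q, s}, {r, s}, {q, r, s}, {r, s, t}, {q, r, s, t}}.
int(A) = ⋃ {U ∈ τ : U ⊆ A}. Opens contained in A: ∅, {t}.
Taking the union of these: int(A) = {t}.
cl(A) = ⋂ {C closed : A ⊆ C}. Closed sets containing A: {r, s, t}, {q, r, s, t}.
Intersecting these: cl(A) = {r, s, t}.
∂A = cl(A) ∖ int(A) = {r, s, t} ∖ {t} = {r, s}.


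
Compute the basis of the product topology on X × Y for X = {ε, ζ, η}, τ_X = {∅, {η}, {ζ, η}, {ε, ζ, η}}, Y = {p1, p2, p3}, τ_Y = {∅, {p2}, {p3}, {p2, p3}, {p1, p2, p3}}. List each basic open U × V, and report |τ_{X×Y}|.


Basis B = {∅ × ∅, {η} × {p2}, {η} × {p3}, {ζ, η} × {p2}, {ζ, η} × {p3}, {η} × {p2, p3}, {ε, ζ, η} × {p2}, {ε, ζ, η} × {p3}, {η} × {p1, p2, p3}, {ζ, η} × {p2, p3}, {ε, ζ, η} × {p2, p3}, {ζ, η} × {p1, p2, p3}, {ε, ζ, η} × {p1, p2, p3}}; |τ_{X×Y}| = 30.

Enumerate products U × V with U ∈ τ_X, V ∈ τ_Y (deduplicated):
  ∅ × ∅ = {} (∅)
  {η} × {p2} = {(η,p2)}
  {η} × {p3} = {(η,p3)}
  {ζ, η} × {p2} = {(ζ,p2), (η,p2)}
  {ζ, η} × {p3} = {(ζ,p3), (η,p3)}
  {η} × {p2, p3} = {(η,p2), (η,p3)}
  {ε, ζ, η} × {p2} = {(ε,p2), (ζ,p2), (η,p2)}
  {ε, ζ, η} × {p3} = {(ε,p3), (ζ,p3), (η,p3)}
  {η} × {p1, p2, p3} = {(η,p1), (η,p2), (η,p3)}
  {ζ, η} × {p2, p3} = {(ζ,p2), (ζ,p3), (η,p2), (η,p3)}
  {ε, ζ, η} × {p2, p3} = {(ε,p2), (ε,p3), (ζ,p2), (ζ,p3), (η,p2), (η,p3)}
  {ζ, η} × {p1, p2, p3} = {(ζ,p1), (ζ,p2), (ζ,p3), (η,p1), (η,p2), (η,p3)}
  {ε, ζ, η} × {p1, p2, p3} = {(ε,p1), (ε,p2), (ε,p3), (ζ,p1), (ζ,p2), (ζ,p3), (η,p1), (η,p2), (η,p3)}
These 13 distinct sets form the basis B.
Close under arbitrary unions to get τ_{X×Y}; counting gives |τ_{X×Y}| = 30.


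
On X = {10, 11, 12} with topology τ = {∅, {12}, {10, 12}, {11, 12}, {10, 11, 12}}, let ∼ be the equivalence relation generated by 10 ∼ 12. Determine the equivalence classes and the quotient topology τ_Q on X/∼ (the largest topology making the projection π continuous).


X/∼ = {[10=12], [11]}; |τ_Q| = 3.

Equivalence classes: [10=12], [11].
Quotient map π: X → X/∼ sends 10 ↦ [10=12], 11 ↦ [11], 12 ↦ [10=12].
For each subset V ⊆ X/∼, compute π^{-1}(V) ⊆ X and check whether π^{-1}(V) ∈ τ. V is open in τ_Q iff π^{-1}(V) ∈ τ.
  V = {}: π^{-1}(V) = ∅ ∈ τ ✓.
  V = {[10=12]}: π^{-1}(V) = {10, 12} ∈ τ ✓.
  V = {[11]}: π^{-1}(V) = {11} ∉ τ ✗.
  V = {[10=12], [11]}: π^{-1}(V) = {10, 11, 12} ∈ τ ✓.
Open sets in the quotient: τ_Q = {{}, {[10=12]}, {[10=12], [11]}} (3 elements).


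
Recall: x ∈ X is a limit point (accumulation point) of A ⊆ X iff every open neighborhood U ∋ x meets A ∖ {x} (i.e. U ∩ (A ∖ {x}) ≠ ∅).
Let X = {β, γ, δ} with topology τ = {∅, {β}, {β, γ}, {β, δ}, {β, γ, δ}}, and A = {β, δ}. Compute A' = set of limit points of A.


A' = {γ, δ}

For each x ∈ X, list the open sets U ∈ τ with x ∈ U, then check whether U ∩ (A ∖ {x}) ≠ ∅ for every such U.
  x = β: open {β} ∋ x has {β} ∩ (A ∖ {β}) = ∅, so x is NOT a limit point.
  x = γ: opens ∋ x are {β, γ}, {β, γ, δ}; each meets A ∖ {γ}, so x IS a limit point.
  x = δ: opens ∋ x are {β, δ}, {β, γ, δ}; each meets A ∖ {δ}, so x IS a limit point.
Collecting: A' = {γ, δ}.


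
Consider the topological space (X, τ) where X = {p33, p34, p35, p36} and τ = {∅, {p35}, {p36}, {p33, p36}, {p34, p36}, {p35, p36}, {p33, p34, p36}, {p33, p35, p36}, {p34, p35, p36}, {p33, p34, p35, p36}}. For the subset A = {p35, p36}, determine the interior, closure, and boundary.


int(A) = {p35, p36}, cl(A) = {p33, p34, p35, p36}, ∂A = {p33, p34}.

Closed sets in (X, τ) are complements of opens:
  closed(X, τ) = {∅, {p33}, {p34}, {p35}, {p33, p34}, {p33, p35}, {p34, p35}, {p33, p34, p35}, {p33, p34, p36}, {p33, p34, p35, p36}}.
int(A) = ⋃ {U ∈ τ : U ⊆ A}. Opens contained in A: ∅, {p35}, {p36}, {p35, p36}.
Taking the union of these: int(A) = {p35, p36}.
cl(A) = ⋂ {C closed : A ⊆ C}. Closed sets containing A: {p33, p34, p35, p36}.
Intersecting these: cl(A) = {p33, p34, p35, p36}.
∂A = cl(A) ∖ int(A) = {p33, p34, p35, p36} ∖ {p35, p36} = {p33, p34}.


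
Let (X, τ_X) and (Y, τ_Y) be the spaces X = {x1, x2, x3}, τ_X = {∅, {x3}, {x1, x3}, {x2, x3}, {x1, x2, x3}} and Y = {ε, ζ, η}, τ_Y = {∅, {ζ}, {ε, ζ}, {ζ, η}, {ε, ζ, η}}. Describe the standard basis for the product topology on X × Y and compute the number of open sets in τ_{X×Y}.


Basis B = {∅ × ∅, {x3} × {ζ}, {x1, x3} × {ζ}, {x2, x3} × {ζ}, {x3} × {ε, ζ}, {x3} × {ζ, η}, {x1, x2, x3} × {ζ}, {x3} × {ε, ζ, η}, {x1, x3} × {ε, ζ}, {x1, x3} × {ζ, η}, {x2, x3} × {ε, ζ}, {x2, x3} × {ζ, η}, {x1, x3} × {ε, ζ, η}, {x1, x2, x3} × {ε, ζ}, {x1, x2, x3} × {ζ, η}, {x2, x3} × {ε, ζ, η}, {x1, x2, x3} × {ε, ζ, η}}; |τ_{X×Y}| = 48.

Enumerate products U × V with U ∈ τ_X, V ∈ τ_Y (deduplicated):
  ∅ × ∅ = {} (∅)
  {x3} × {ζ} = {(x3,ζ)}
  {x1, x3} × {ζ} = {(x1,ζ), (x3,ζ)}
  {x2, x3} × {ζ} = {(x2,ζ), (x3,ζ)}
  {x3} × {ε, ζ} = {(x3,ε), (x3,ζ)}
  {x3} × {ζ, η} = {(x3,ζ), (x3,η)}
  {x1, x2, x3} × {ζ} = {(x1,ζ), (x2,ζ), (x3,ζ)}
  {x3} × {ε, ζ, η} = {(x3,ε), (x3,ζ), (x3,η)}
  {x1, x3} × {ε, ζ} = {(x1,ε), (x1,ζ), (x3,ε), (x3,ζ)}
  {x1, x3} × {ζ, η} = {(x1,ζ), (x1,η), (x3,ζ), (x3,η)}
  {x2, x3} × {ε, ζ} = {(x2,ε), (x2,ζ), (x3,ε), (x3,ζ)}
  {x2, x3} × {ζ, η} = {(x2,ζ), (x2,η), (x3,ζ), (x3,η)}
  {x1, x3} × {ε, ζ, η} = {(x1,ε), (x1,ζ), (x1,η), (x3,ε), (x3,ζ), (x3,η)}
  {x1, x2, x3} × {ε, ζ} = {(x1,ε), (x1,ζ), (x2,ε), (x2,ζ), (x3,ε), (x3,ζ)}
  {x1, x2, x3} × {ζ, η} = {(x1,ζ), (x1,η), (x2,ζ), (x2,η), (x3,ζ), (x3,η)}
  {x2, x3} × {ε, ζ, η} = {(x2,ε), (x2,ζ), (x2,η), (x3,ε), (x3,ζ), (x3,η)}
  {x1, x2, x3} × {ε, ζ, η} = {(x1,ε), (x1,ζ), (x1,η), (x2,ε), (x2,ζ), (x2,η), (x3,ε), (x3,ζ), (x3,η)}
These 17 distinct sets form the basis B.
Close under arbitrary unions to get τ_{X×Y}; counting gives |τ_{X×Y}| = 48.


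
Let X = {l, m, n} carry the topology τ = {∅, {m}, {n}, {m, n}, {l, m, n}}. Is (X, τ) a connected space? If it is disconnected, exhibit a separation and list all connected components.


(X, τ) is connected.

Find clopen sets (U ∈ τ with X ∖ U ∈ τ):
  U = ∅, X ∖ U = {l, m, n} — both open, so U is clopen.
  U = {l, m, n}, X ∖ U = ∅ — both open, so U is clopen.
Only trivial clopens (∅ and X) exist, so (X, τ) is connected.
Compute connected components by grouping points that agree on all clopens:
  component: {l, m, n}


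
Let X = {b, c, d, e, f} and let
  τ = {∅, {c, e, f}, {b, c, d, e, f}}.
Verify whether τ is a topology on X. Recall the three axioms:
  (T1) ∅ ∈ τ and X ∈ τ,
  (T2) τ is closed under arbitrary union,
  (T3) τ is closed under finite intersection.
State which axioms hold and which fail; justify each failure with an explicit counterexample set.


τ IS a topology on X.

Axiom (T1): ∅ ∈ τ? Yes; X ∈ τ? Yes.
Axiom (T2/T3): check pairwise unions and intersections of members of τ.
All pairwise intersections and unions checked — each lies in τ. Therefore τ satisfies (T1), (T2), (T3): it IS a topology on X.


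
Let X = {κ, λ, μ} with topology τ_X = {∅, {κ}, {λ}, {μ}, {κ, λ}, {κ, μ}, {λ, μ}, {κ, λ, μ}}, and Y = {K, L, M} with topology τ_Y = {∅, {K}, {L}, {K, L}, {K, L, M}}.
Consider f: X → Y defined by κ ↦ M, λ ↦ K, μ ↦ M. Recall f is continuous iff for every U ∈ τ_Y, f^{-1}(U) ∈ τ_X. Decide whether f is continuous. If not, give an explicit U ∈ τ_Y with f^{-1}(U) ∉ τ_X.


f IS continuous.

Compute f^{-1}(U) for each U ∈ τ_Y:
  U = ∅: f^{-1}(U) = ∅ ∈ τ_X ✓.
  U = {K}: f^{-1}(U) = {λ} ∈ τ_X ✓.
  U = {L}: f^{-1}(U) = ∅ ∈ τ_X ✓.
  U = {K, L}: f^{-1}(U) = {λ} ∈ τ_X ✓.
  U = {K, L, M}: f^{-1}(U) = {κ, λ, μ} ∈ τ_X ✓.
Every preimage lies in τ_X, so f IS continuous.


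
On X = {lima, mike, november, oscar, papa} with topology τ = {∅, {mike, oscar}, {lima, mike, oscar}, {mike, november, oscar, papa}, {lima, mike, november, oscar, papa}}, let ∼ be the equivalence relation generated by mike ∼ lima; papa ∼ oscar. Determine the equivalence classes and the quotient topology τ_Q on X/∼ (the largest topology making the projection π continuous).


X/∼ = {[lima=mike], [november], [oscar=papa]}; |τ_Q| = 2.

Equivalence classes: [lima=mike], [november], [oscar=papa].
Quotient map π: X → X/∼ sends lima ↦ [lima=mike], mike ↦ [lima=mike], november ↦ [november], oscar ↦ [oscar=papa], papa ↦ [oscar=papa].
For each subset V ⊆ X/∼, compute π^{-1}(V) ⊆ X and check whether π^{-1}(V) ∈ τ. V is open in τ_Q iff π^{-1}(V) ∈ τ.
  V = {}: π^{-1}(V) = ∅ ∈ τ ✓.
  V = {[lima=mike]}: π^{-1}(V) = {lima, mike} ∉ τ ✗.
  V = {[november]}: π^{-1}(V) = {november} ∉ τ ✗.
  V = {[lima=mike], [november]}: π^{-1}(V) = {lima, mike, november} ∉ τ ✗.
  V = {[oscar=papa]}: π^{-1}(V) = {oscar, papa} ∉ τ ✗.
  V = {[lima=mike], [oscar=papa]}: π^{-1}(V) = {lima, mike, oscar, papa} ∉ τ ✗.
  V = {[november], [oscar=papa]}: π^{-1}(V) = {november, oscar, papa} ∉ τ ✗.
  V = {[lima=mike], [november], [oscar=papa]}: π^{-1}(V) = {lima, mike, november, oscar, papa} ∈ τ ✓.
Open sets in the quotient: τ_Q = {{}, {[lima=mike], [november], [oscar=papa]}} (2 elements).
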